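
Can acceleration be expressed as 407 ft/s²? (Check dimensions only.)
Yes

acceleration has SI base units: m / s^2
ft/s² reduces to the same SI base units, so it is a valid unit for acceleration.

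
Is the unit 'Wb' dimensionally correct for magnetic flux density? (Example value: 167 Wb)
No

magnetic flux density has SI base units: kg / (A * s^2)
Wb does NOT reduce to kg / (A * s^2); a valid unit for magnetic flux density would be e.g. T.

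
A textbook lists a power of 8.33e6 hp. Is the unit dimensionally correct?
Yes

power has SI base units: kg * m^2 / s^3
hp reduces to the same SI base units, so it is a valid unit for power.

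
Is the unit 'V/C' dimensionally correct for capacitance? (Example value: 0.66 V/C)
No

capacitance has SI base units: A^2 * s^4 / (kg * m^2)
V/C does NOT reduce to A^2 * s^4 / (kg * m^2); a valid unit for capacitance would be e.g. F.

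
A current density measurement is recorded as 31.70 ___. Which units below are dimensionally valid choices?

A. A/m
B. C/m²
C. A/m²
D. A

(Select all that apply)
C

current density has SI base units: A / m^2

Checking each option against A / m^2:
  A. A/m: ✗ does not match
  B. C/m²: ✗ does not match
  C. A/m²: ✓ matches
  D. A: ✗ does not match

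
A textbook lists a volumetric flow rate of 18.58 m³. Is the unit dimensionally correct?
No

volumetric flow rate has SI base units: m^3 / s
m³ does NOT reduce to m^3 / s; a valid unit for volumetric flow rate would be e.g. m³/s.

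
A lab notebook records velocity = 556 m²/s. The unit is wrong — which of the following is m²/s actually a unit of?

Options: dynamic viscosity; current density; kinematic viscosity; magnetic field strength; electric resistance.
kinematic viscosity

velocity should have units dimensionally equivalent to m / s (e.g. m/s).
The given unit 'm²/s' reduces to m^2 / s. Of the listed options, that is the dimensionality of kinematic viscosity.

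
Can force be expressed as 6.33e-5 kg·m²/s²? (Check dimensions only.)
No

force has SI base units: kg * m / s^2
kg·m²/s² does NOT reduce to kg * m / s^2; a valid unit for force would be e.g. N.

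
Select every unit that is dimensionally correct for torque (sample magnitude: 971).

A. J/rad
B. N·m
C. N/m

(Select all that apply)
A, B

torque has SI base units: kg * m^2 / s^2

Checking each option against kg * m^2 / s^2:
  A. J/rad: ✓ matches
  B. N·m: ✓ matches
  C. N/m: ✗ does not match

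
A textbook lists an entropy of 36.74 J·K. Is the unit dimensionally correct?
No

entropy has SI base units: kg * m^2 / (s^2 * K)
J·K does NOT reduce to kg * m^2 / (s^2 * K); a valid unit for entropy would be e.g. J/K.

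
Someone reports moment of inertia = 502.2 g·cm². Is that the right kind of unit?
Yes

moment of inertia has SI base units: kg * m^2
g·cm² reduces to the same SI base units, so it is a valid unit for moment of inertia.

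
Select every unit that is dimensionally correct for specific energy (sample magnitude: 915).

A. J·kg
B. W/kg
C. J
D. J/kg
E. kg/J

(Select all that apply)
D

specific energy has SI base units: m^2 / s^2

Checking each option against m^2 / s^2:
  A. J·kg: ✗ does not match
  B. W/kg: ✗ does not match
  C. J: ✗ does not match
  D. J/kg: ✓ matches
  E. kg/J: ✗ does not match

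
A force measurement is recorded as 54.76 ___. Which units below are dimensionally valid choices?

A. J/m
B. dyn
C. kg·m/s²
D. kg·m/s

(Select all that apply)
A, B, C

force has SI base units: kg * m / s^2

Checking each option against kg * m / s^2:
  A. J/m: ✓ matches
  B. dyn: ✓ matches
  C. kg·m/s²: ✓ matches
  D. kg·m/s: ✗ does not match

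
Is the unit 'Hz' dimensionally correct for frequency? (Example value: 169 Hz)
Yes

frequency has SI base units: 1 / s
Hz reduces to the same SI base units, so it is a valid unit for frequency.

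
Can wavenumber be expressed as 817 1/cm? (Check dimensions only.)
Yes

wavenumber has SI base units: 1 / m
1/cm reduces to the same SI base units, so it is a valid unit for wavenumber.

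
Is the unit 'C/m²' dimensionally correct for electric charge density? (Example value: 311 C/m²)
No

electric charge density has SI base units: A * s / m^3
C/m² does NOT reduce to A * s / m^3; a valid unit for electric charge density would be e.g. C/m³.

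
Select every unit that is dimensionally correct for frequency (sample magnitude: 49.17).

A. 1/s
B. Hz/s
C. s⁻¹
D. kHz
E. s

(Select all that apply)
A, C, D

frequency has SI base units: 1 / s

Checking each option against 1 / s:
  A. 1/s: ✓ matches
  B. Hz/s: ✗ does not match
  C. s⁻¹: ✓ matches
  D. kHz: ✓ matches
  E. s: ✗ does not match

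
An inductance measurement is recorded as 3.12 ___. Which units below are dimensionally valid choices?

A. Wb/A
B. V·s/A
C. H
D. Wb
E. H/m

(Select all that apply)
A, B, C

inductance has SI base units: kg * m^2 / (A^2 * s^2)

Checking each option against kg * m^2 / (A^2 * s^2):
  A. Wb/A: ✓ matches
  B. V·s/A: ✓ matches
  C. H: ✓ matches
  D. Wb: ✗ does not match
  E. H/m: ✗ does not match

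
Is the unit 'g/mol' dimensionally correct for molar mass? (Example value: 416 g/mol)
Yes

molar mass has SI base units: kg / mol
g/mol reduces to the same SI base units, so it is a valid unit for molar mass.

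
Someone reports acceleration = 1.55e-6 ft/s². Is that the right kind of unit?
Yes

acceleration has SI base units: m / s^2
ft/s² reduces to the same SI base units, so it is a valid unit for acceleration.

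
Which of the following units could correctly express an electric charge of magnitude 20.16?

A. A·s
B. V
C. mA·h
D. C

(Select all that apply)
A, C, D

electric charge has SI base units: A * s

Checking each option against A * s:
  A. A·s: ✓ matches
  B. V: ✗ does not match
  C. mA·h: ✓ matches
  D. C: ✓ matches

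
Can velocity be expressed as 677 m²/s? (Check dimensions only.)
No

velocity has SI base units: m / s
m²/s does NOT reduce to m / s; a valid unit for velocity would be e.g. m/s.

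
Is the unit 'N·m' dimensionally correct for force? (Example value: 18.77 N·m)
No

force has SI base units: kg * m / s^2
N·m does NOT reduce to kg * m / s^2; a valid unit for force would be e.g. N.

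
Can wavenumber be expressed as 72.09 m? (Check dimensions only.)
No

wavenumber has SI base units: 1 / m
m does NOT reduce to 1 / m; a valid unit for wavenumber would be e.g. 1/m.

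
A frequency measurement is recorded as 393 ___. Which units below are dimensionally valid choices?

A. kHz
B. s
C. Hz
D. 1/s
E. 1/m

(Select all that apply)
A, C, D

frequency has SI base units: 1 / s

Checking each option against 1 / s:
  A. kHz: ✓ matches
  B. s: ✗ does not match
  C. Hz: ✓ matches
  D. 1/s: ✓ matches
  E. 1/m: ✗ does not match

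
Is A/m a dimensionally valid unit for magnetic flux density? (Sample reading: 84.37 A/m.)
No

magnetic flux density has SI base units: kg / (A * s^2)
A/m does NOT reduce to kg / (A * s^2); a valid unit for magnetic flux density would be e.g. T.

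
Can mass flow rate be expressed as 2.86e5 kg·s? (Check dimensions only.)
No

mass flow rate has SI base units: kg / s
kg·s does NOT reduce to kg / s; a valid unit for mass flow rate would be e.g. kg/s.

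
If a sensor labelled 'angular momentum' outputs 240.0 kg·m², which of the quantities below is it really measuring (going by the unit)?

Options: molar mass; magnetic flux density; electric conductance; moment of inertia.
moment of inertia

angular momentum should have units dimensionally equivalent to kg * m^2 / s (e.g. kg·m²/s).
The given unit 'kg·m²' reduces to kg * m^2. Of the listed options, that is the dimensionality of moment of inertia.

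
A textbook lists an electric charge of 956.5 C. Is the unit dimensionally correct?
Yes

electric charge has SI base units: A * s
C reduces to the same SI base units, so it is a valid unit for electric charge.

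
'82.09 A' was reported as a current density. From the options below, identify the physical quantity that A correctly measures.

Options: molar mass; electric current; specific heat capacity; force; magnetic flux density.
electric current

current density should have units dimensionally equivalent to A / m^2 (e.g. A/m²).
The given unit 'A' reduces to A. Of the listed options, that is the dimensionality of electric current.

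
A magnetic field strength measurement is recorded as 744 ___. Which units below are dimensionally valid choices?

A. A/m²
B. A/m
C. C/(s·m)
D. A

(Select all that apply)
B, C

magnetic field strength has SI base units: A / m

Checking each option against A / m:
  A. A/m²: ✗ does not match
  B. A/m: ✓ matches
  C. C/(s·m): ✓ matches
  D. A: ✗ does not match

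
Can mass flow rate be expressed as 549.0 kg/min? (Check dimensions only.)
Yes

mass flow rate has SI base units: kg / s
kg/min reduces to the same SI base units, so it is a valid unit for mass flow rate.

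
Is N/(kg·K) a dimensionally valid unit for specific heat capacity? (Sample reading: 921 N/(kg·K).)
No

specific heat capacity has SI base units: m^2 / (s^2 * K)
N/(kg·K) does NOT reduce to m^2 / (s^2 * K); a valid unit for specific heat capacity would be e.g. J/(kg·K).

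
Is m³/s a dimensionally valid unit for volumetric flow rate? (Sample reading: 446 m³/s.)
Yes

volumetric flow rate has SI base units: m^3 / s
m³/s reduces to the same SI base units, so it is a valid unit for volumetric flow rate.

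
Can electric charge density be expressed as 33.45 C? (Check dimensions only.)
No

electric charge density has SI base units: A * s / m^3
C does NOT reduce to A * s / m^3; a valid unit for electric charge density would be e.g. C/m³.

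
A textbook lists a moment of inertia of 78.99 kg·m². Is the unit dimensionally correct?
Yes

moment of inertia has SI base units: kg * m^2
kg·m² reduces to the same SI base units, so it is a valid unit for moment of inertia.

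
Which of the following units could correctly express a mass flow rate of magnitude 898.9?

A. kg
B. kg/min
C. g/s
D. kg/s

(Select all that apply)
B, C, D

mass flow rate has SI base units: kg / s

Checking each option against kg / s:
  A. kg: ✗ does not match
  B. kg/min: ✓ matches
  C. g/s: ✓ matches
  D. kg/s: ✓ matches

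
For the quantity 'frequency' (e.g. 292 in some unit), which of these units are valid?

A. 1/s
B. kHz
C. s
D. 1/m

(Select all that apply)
A, B

frequency has SI base units: 1 / s

Checking each option against 1 / s:
  A. 1/s: ✓ matches
  B. kHz: ✓ matches
  C. s: ✗ does not match
  D. 1/m: ✗ does not match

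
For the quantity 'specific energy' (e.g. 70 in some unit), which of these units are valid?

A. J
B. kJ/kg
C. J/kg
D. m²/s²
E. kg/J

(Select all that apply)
B, C, D

specific energy has SI base units: m^2 / s^2

Checking each option against m^2 / s^2:
  A. J: ✗ does not match
  B. kJ/kg: ✓ matches
  C. J/kg: ✓ matches
  D. m²/s²: ✓ matches
  E. kg/J: ✗ does not match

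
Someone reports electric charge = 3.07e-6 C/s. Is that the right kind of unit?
No

electric charge has SI base units: A * s
C/s does NOT reduce to A * s; a valid unit for electric charge would be e.g. C.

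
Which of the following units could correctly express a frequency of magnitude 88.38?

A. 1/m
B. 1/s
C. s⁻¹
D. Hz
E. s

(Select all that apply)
B, C, D

frequency has SI base units: 1 / s

Checking each option against 1 / s:
  A. 1/m: ✗ does not match
  B. 1/s: ✓ matches
  C. s⁻¹: ✓ matches
  D. Hz: ✓ matches
  E. s: ✗ does not match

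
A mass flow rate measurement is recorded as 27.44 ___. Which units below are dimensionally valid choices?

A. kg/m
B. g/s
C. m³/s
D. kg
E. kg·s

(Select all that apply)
B

mass flow rate has SI base units: kg / s

Checking each option against kg / s:
  A. kg/m: ✗ does not match
  B. g/s: ✓ matches
  C. m³/s: ✗ does not match
  D. kg: ✗ does not match
  E. kg·s: ✗ does not match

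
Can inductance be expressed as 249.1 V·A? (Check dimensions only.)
No

inductance has SI base units: kg * m^2 / (A^2 * s^2)
V·A does NOT reduce to kg * m^2 / (A^2 * s^2); a valid unit for inductance would be e.g. H.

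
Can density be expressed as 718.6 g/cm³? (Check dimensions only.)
Yes

density has SI base units: kg / m^3
g/cm³ reduces to the same SI base units, so it is a valid unit for density.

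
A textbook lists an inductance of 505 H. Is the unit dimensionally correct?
Yes

inductance has SI base units: kg * m^2 / (A^2 * s^2)
H reduces to the same SI base units, so it is a valid unit for inductance.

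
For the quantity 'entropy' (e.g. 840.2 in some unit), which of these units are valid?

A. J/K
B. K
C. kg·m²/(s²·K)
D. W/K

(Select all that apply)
A, C

entropy has SI base units: kg * m^2 / (s^2 * K)

Checking each option against kg * m^2 / (s^2 * K):
  A. J/K: ✓ matches
  B. K: ✗ does not match
  C. kg·m²/(s²·K): ✓ matches
  D. W/K: ✗ does not match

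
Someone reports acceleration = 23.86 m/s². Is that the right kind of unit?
Yes

acceleration has SI base units: m / s^2
m/s² reduces to the same SI base units, so it is a valid unit for acceleration.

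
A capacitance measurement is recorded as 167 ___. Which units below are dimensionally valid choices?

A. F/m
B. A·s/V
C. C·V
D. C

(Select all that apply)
B

capacitance has SI base units: A^2 * s^4 / (kg * m^2)

Checking each option against A^2 * s^4 / (kg * m^2):
  A. F/m: ✗ does not match
  B. A·s/V: ✓ matches
  C. C·V: ✗ does not match
  D. C: ✗ does not match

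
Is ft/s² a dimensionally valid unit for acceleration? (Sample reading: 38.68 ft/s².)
Yes

acceleration has SI base units: m / s^2
ft/s² reduces to the same SI base units, so it is a valid unit for acceleration.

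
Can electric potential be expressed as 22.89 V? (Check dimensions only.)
Yes

electric potential has SI base units: kg * m^2 / (A * s^3)
V reduces to the same SI base units, so it is a valid unit for electric potential.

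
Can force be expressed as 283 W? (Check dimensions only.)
No

force has SI base units: kg * m / s^2
W does NOT reduce to kg * m / s^2; a valid unit for force would be e.g. N.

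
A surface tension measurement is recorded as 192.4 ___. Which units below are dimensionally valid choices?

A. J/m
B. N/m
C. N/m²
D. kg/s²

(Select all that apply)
B, D

surface tension has SI base units: kg / s^2

Checking each option against kg / s^2:
  A. J/m: ✗ does not match
  B. N/m: ✓ matches
  C. N/m²: ✗ does not match
  D. kg/s²: ✓ matches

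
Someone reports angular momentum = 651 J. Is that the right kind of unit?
No

angular momentum has SI base units: kg * m^2 / s
J does NOT reduce to kg * m^2 / s; a valid unit for angular momentum would be e.g. kg·m²/s.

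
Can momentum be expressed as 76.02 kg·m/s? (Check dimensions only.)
Yes

momentum has SI base units: kg * m / s
kg·m/s reduces to the same SI base units, so it is a valid unit for momentum.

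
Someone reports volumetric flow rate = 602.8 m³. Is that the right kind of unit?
No

volumetric flow rate has SI base units: m^3 / s
m³ does NOT reduce to m^3 / s; a valid unit for volumetric flow rate would be e.g. m³/s.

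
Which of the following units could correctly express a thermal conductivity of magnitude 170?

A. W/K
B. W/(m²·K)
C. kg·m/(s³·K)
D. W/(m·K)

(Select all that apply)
C, D

thermal conductivity has SI base units: kg * m / (s^3 * K)

Checking each option against kg * m / (s^3 * K):
  A. W/K: ✗ does not match
  B. W/(m²·K): ✗ does not match
  C. kg·m/(s³·K): ✓ matches
  D. W/(m·K): ✓ matches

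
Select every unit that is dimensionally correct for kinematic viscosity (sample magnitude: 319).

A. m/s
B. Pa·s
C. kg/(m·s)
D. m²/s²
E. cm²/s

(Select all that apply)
E

kinematic viscosity has SI base units: m^2 / s

Checking each option against m^2 / s:
  A. m/s: ✗ does not match
  B. Pa·s: ✗ does not match
  C. kg/(m·s): ✗ does not match
  D. m²/s²: ✗ does not match
  E. cm²/s: ✓ matches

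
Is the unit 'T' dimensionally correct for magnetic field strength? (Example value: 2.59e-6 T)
No

magnetic field strength has SI base units: A / m
T does NOT reduce to A / m; a valid unit for magnetic field strength would be e.g. A/m.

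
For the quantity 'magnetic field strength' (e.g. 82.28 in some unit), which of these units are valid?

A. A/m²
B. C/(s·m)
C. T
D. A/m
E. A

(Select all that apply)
B, D

magnetic field strength has SI base units: A / m

Checking each option against A / m:
  A. A/m²: ✗ does not match
  B. C/(s·m): ✓ matches
  C. T: ✗ does not match
  D. A/m: ✓ matches
  E. A: ✗ does not match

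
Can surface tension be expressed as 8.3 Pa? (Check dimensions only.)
No

surface tension has SI base units: kg / s^2
Pa does NOT reduce to kg / s^2; a valid unit for surface tension would be e.g. N/m.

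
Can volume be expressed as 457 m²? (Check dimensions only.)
No

volume has SI base units: m^3
m² does NOT reduce to m^3; a valid unit for volume would be e.g. m³.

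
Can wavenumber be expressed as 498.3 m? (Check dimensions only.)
No

wavenumber has SI base units: 1 / m
m does NOT reduce to 1 / m; a valid unit for wavenumber would be e.g. 1/m.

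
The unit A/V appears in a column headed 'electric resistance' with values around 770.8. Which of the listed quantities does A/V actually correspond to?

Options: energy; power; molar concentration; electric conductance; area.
electric conductance

electric resistance should have units dimensionally equivalent to kg * m^2 / (A^2 * s^3) (e.g. Ω).
The given unit 'A/V' reduces to A^2 * s^3 / (kg * m^2). Of the listed options, that is the dimensionality of electric conductance.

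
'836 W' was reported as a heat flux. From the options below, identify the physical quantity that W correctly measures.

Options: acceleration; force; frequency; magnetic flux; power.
power

heat flux should have units dimensionally equivalent to kg / s^3 (e.g. W/m²).
The given unit 'W' reduces to kg * m^2 / s^3. Of the listed options, that is the dimensionality of power.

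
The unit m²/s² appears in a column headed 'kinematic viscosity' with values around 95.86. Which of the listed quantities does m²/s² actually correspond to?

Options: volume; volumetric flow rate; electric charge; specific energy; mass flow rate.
specific energy

kinematic viscosity should have units dimensionally equivalent to m^2 / s (e.g. m²/s).
The given unit 'm²/s²' reduces to m^2 / s^2. Of the listed options, that is the dimensionality of specific energy.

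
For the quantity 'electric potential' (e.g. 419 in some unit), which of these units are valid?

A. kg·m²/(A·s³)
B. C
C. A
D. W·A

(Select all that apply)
A

electric potential has SI base units: kg * m^2 / (A * s^3)

Checking each option against kg * m^2 / (A * s^3):
  A. kg·m²/(A·s³): ✓ matches
  B. C: ✗ does not match
  C. A: ✗ does not match
  D. W·A: ✗ does not match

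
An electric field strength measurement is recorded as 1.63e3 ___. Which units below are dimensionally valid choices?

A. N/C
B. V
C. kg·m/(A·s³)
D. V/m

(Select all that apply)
A, C, D

electric field strength has SI base units: kg * m / (A * s^3)

Checking each option against kg * m / (A * s^3):
  A. N/C: ✓ matches
  B. V: ✗ does not match
  C. kg·m/(A·s³): ✓ matches
  D. V/m: ✓ matches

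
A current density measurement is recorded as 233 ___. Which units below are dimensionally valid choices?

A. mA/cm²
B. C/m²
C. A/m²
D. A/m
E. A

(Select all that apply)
A, C

current density has SI base units: A / m^2

Checking each option against A / m^2:
  A. mA/cm²: ✓ matches
  B. C/m²: ✗ does not match
  C. A/m²: ✓ matches
  D. A/m: ✗ does not match
  E. A: ✗ does not match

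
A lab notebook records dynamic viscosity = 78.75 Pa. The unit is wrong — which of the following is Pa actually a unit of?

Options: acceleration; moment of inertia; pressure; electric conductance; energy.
pressure

dynamic viscosity should have units dimensionally equivalent to kg / (m * s) (e.g. Pa·s).
The given unit 'Pa' reduces to kg / (m * s^2). Of the listed options, that is the dimensionality of pressure.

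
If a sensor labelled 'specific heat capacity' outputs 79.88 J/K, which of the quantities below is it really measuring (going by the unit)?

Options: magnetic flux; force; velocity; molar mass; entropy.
entropy

specific heat capacity should have units dimensionally equivalent to m^2 / (s^2 * K) (e.g. J/(kg·K)).
The given unit 'J/K' reduces to kg * m^2 / (s^2 * K). Of the listed options, that is the dimensionality of entropy.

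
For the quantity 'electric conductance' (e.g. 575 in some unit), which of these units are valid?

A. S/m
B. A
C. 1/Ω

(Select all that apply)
C

electric conductance has SI base units: A^2 * s^3 / (kg * m^2)

Checking each option against A^2 * s^3 / (kg * m^2):
  A. S/m: ✗ does not match
  B. A: ✗ does not match
  C. 1/Ω: ✓ matches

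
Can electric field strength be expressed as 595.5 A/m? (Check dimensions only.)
No

electric field strength has SI base units: kg * m / (A * s^3)
A/m does NOT reduce to kg * m / (A * s^3); a valid unit for electric field strength would be e.g. V/m.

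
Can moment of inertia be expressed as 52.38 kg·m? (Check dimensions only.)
No

moment of inertia has SI base units: kg * m^2
kg·m does NOT reduce to kg * m^2; a valid unit for moment of inertia would be e.g. kg·m².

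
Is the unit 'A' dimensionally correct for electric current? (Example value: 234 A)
Yes

electric current has SI base units: A
A reduces to the same SI base units, so it is a valid unit for electric current.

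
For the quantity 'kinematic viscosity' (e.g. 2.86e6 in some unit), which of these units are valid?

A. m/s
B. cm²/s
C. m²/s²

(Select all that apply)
B

kinematic viscosity has SI base units: m^2 / s

Checking each option against m^2 / s:
  A. m/s: ✗ does not match
  B. cm²/s: ✓ matches
  C. m²/s²: ✗ does not match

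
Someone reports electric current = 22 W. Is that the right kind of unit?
No

electric current has SI base units: A
W does NOT reduce to A; a valid unit for electric current would be e.g. A.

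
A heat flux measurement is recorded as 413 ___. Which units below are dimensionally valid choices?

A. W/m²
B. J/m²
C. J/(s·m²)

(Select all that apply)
A, C

heat flux has SI base units: kg / s^3

Checking each option against kg / s^3:
  A. W/m²: ✓ matches
  B. J/m²: ✗ does not match
  C. J/(s·m²): ✓ matches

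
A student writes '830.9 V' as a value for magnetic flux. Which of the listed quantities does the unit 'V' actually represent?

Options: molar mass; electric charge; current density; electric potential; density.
electric potential

magnetic flux should have units dimensionally equivalent to kg * m^2 / (A * s^2) (e.g. Wb).
The given unit 'V' reduces to kg * m^2 / (A * s^3). Of the listed options, that is the dimensionality of electric potential.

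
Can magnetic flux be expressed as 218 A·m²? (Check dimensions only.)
No

magnetic flux has SI base units: kg * m^2 / (A * s^2)
A·m² does NOT reduce to kg * m^2 / (A * s^2); a valid unit for magnetic flux would be e.g. Wb.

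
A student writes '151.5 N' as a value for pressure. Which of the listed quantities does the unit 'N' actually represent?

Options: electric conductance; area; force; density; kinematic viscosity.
force

pressure should have units dimensionally equivalent to kg / (m * s^2) (e.g. Pa).
The given unit 'N' reduces to kg * m / s^2. Of the listed options, that is the dimensionality of force.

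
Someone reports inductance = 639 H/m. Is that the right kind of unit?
No

inductance has SI base units: kg * m^2 / (A^2 * s^2)
H/m does NOT reduce to kg * m^2 / (A^2 * s^2); a valid unit for inductance would be e.g. H.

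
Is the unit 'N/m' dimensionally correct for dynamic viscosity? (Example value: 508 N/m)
No

dynamic viscosity has SI base units: kg / (m * s)
N/m does NOT reduce to kg / (m * s); a valid unit for dynamic viscosity would be e.g. Pa·s.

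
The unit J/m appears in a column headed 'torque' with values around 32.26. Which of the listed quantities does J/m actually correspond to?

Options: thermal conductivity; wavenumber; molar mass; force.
force

torque should have units dimensionally equivalent to kg * m^2 / s^2 (e.g. N·m).
The given unit 'J/m' reduces to kg * m / s^2. Of the listed options, that is the dimensionality of force.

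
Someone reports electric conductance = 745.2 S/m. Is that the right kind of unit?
No

electric conductance has SI base units: A^2 * s^3 / (kg * m^2)
S/m does NOT reduce to A^2 * s^3 / (kg * m^2); a valid unit for electric conductance would be e.g. S.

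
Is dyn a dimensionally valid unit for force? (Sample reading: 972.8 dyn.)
Yes

force has SI base units: kg * m / s^2
dyn reduces to the same SI base units, so it is a valid unit for force.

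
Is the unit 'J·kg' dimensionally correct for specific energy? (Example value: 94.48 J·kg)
No

specific energy has SI base units: m^2 / s^2
J·kg does NOT reduce to m^2 / s^2; a valid unit for specific energy would be e.g. J/kg.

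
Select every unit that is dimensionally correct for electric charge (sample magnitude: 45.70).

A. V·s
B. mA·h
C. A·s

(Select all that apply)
B, C

electric charge has SI base units: A * s

Checking each option against A * s:
  A. V·s: ✗ does not match
  B. mA·h: ✓ matches
  C. A·s: ✓ matches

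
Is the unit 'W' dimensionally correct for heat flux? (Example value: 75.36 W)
No

heat flux has SI base units: kg / s^3
W does NOT reduce to kg / s^3; a valid unit for heat flux would be e.g. W/m².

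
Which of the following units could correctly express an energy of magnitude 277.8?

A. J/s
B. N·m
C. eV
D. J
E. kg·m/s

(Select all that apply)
B, C, D

energy has SI base units: kg * m^2 / s^2

Checking each option against kg * m^2 / s^2:
  A. J/s: ✗ does not match
  B. N·m: ✓ matches
  C. eV: ✓ matches
  D. J: ✓ matches
  E. kg·m/s: ✗ does not match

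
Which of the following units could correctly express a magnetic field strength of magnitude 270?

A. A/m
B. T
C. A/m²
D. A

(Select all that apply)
A

magnetic field strength has SI base units: A / m

Checking each option against A / m:
  A. A/m: ✓ matches
  B. T: ✗ does not match
  C. A/m²: ✗ does not match
  D. A: ✗ does not match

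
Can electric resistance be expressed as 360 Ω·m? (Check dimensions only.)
No

electric resistance has SI base units: kg * m^2 / (A^2 * s^3)
Ω·m does NOT reduce to kg * m^2 / (A^2 * s^3); a valid unit for electric resistance would be e.g. Ω.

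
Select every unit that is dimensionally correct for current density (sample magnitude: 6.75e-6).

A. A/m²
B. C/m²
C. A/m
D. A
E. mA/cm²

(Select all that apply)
A, E

current density has SI base units: A / m^2

Checking each option against A / m^2:
  A. A/m²: ✓ matches
  B. C/m²: ✗ does not match
  C. A/m: ✗ does not match
  D. A: ✗ does not match
  E. mA/cm²: ✓ matches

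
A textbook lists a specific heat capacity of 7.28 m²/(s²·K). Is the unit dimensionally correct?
Yes

specific heat capacity has SI base units: m^2 / (s^2 * K)
m²/(s²·K) reduces to the same SI base units, so it is a valid unit for specific heat capacity.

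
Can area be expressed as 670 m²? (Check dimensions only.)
Yes

area has SI base units: m^2
m² reduces to the same SI base units, so it is a valid unit for area.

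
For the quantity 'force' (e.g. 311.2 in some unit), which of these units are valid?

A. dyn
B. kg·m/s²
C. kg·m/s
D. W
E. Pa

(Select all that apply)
A, B

force has SI base units: kg * m / s^2

Checking each option against kg * m / s^2:
  A. dyn: ✓ matches
  B. kg·m/s²: ✓ matches
  C. kg·m/s: ✗ does not match
  D. W: ✗ does not match
  E. Pa: ✗ does not match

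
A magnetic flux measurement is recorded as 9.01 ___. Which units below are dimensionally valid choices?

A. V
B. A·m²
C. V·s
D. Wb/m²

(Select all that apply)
C

magnetic flux has SI base units: kg * m^2 / (A * s^2)

Checking each option against kg * m^2 / (A * s^2):
  A. V: ✗ does not match
  B. A·m²: ✗ does not match
  C. V·s: ✓ matches
  D. Wb/m²: ✗ does not match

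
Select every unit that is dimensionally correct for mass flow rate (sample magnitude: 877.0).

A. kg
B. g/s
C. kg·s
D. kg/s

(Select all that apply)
B, D

mass flow rate has SI base units: kg / s

Checking each option against kg / s:
  A. kg: ✗ does not match
  B. g/s: ✓ matches
  C. kg·s: ✗ does not match
  D. kg/s: ✓ matches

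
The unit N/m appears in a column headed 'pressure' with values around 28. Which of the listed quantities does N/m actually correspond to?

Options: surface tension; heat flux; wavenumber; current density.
surface tension

pressure should have units dimensionally equivalent to kg / (m * s^2) (e.g. Pa).
The given unit 'N/m' reduces to kg / s^2. Of the listed options, that is the dimensionality of surface tension.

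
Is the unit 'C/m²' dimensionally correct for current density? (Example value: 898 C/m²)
No

current density has SI base units: A / m^2
C/m² does NOT reduce to A / m^2; a valid unit for current density would be e.g. A/m².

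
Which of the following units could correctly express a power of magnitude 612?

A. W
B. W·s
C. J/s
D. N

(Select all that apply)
A, C

power has SI base units: kg * m^2 / s^3

Checking each option against kg * m^2 / s^3:
  A. W: ✓ matches
  B. W·s: ✗ does not match
  C. J/s: ✓ matches
  D. N: ✗ does not match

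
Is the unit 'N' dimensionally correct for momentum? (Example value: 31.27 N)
No

momentum has SI base units: kg * m / s
N does NOT reduce to kg * m / s; a valid unit for momentum would be e.g. kg·m/s.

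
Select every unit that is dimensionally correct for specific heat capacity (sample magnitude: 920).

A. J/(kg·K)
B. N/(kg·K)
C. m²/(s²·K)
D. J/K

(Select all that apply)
A, C

specific heat capacity has SI base units: m^2 / (s^2 * K)

Checking each option against m^2 / (s^2 * K):
  A. J/(kg·K): ✓ matches
  B. N/(kg·K): ✗ does not match
  C. m²/(s²·K): ✓ matches
  D. J/K: ✗ does not match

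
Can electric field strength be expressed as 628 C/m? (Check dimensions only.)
No

electric field strength has SI base units: kg * m / (A * s^3)
C/m does NOT reduce to kg * m / (A * s^3); a valid unit for electric field strength would be e.g. V/m.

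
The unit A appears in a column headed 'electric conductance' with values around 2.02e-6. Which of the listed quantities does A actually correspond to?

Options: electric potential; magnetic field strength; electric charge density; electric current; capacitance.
electric current

electric conductance should have units dimensionally equivalent to A^2 * s^3 / (kg * m^2) (e.g. S).
The given unit 'A' reduces to A. Of the listed options, that is the dimensionality of electric current.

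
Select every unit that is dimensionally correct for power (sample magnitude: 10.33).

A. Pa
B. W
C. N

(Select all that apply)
B

power has SI base units: kg * m^2 / s^3

Checking each option against kg * m^2 / s^3:
  A. Pa: ✗ does not match
  B. W: ✓ matches
  C. N: ✗ does not match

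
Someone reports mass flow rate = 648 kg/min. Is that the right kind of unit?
Yes

mass flow rate has SI base units: kg / s
kg/min reduces to the same SI base units, so it is a valid unit for mass flow rate.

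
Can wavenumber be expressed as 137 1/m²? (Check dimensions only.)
No

wavenumber has SI base units: 1 / m
1/m² does NOT reduce to 1 / m; a valid unit for wavenumber would be e.g. 1/m.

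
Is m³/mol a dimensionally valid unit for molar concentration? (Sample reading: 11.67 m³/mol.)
No

molar concentration has SI base units: mol / m^3
m³/mol does NOT reduce to mol / m^3; a valid unit for molar concentration would be e.g. mol/m³.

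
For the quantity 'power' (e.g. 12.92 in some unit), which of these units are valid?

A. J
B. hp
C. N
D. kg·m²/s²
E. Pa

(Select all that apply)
B

power has SI base units: kg * m^2 / s^3

Checking each option against kg * m^2 / s^3:
  A. J: ✗ does not match
  B. hp: ✓ matches
  C. N: ✗ does not match
  D. kg·m²/s²: ✗ does not match
  E. Pa: ✗ does not match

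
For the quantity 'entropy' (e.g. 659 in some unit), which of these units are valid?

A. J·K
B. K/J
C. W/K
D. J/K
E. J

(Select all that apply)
D

entropy has SI base units: kg * m^2 / (s^2 * K)

Checking each option against kg * m^2 / (s^2 * K):
  A. J·K: ✗ does not match
  B. K/J: ✗ does not match
  C. W/K: ✗ does not match
  D. J/K: ✓ matches
  E. J: ✗ does not match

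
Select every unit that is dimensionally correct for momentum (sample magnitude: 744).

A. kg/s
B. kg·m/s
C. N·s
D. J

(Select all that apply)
B, C

momentum has SI base units: kg * m / s

Checking each option against kg * m / s:
  A. kg/s: ✗ does not match
  B. kg·m/s: ✓ matches
  C. N·s: ✓ matches
  D. J: ✗ does not match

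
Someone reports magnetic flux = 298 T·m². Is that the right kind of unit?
Yes

magnetic flux has SI base units: kg * m^2 / (A * s^2)
T·m² reduces to the same SI base units, so it is a valid unit for magnetic flux.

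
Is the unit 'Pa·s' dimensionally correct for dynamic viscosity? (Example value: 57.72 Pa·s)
Yes

dynamic viscosity has SI base units: kg / (m * s)
Pa·s reduces to the same SI base units, so it is a valid unit for dynamic viscosity.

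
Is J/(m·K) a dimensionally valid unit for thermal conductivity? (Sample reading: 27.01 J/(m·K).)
No

thermal conductivity has SI base units: kg * m / (s^3 * K)
J/(m·K) does NOT reduce to kg * m / (s^3 * K); a valid unit for thermal conductivity would be e.g. W/(m·K).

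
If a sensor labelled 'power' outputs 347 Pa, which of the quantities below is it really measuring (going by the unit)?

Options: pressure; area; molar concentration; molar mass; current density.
pressure

power should have units dimensionally equivalent to kg * m^2 / s^3 (e.g. W).
The given unit 'Pa' reduces to kg / (m * s^2). Of the listed options, that is the dimensionality of pressure.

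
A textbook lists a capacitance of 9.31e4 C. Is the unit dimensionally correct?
No

capacitance has SI base units: A^2 * s^4 / (kg * m^2)
C does NOT reduce to A^2 * s^4 / (kg * m^2); a valid unit for capacitance would be e.g. F.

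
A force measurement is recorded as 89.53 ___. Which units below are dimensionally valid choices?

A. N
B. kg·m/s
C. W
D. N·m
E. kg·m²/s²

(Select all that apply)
A

force has SI base units: kg * m / s^2

Checking each option against kg * m / s^2:
  A. N: ✓ matches
  B. kg·m/s: ✗ does not match
  C. W: ✗ does not match
  D. N·m: ✗ does not match
  E. kg·m²/s²: ✗ does not match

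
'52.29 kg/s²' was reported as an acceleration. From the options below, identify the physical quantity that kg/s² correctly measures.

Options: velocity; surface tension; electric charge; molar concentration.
surface tension

acceleration should have units dimensionally equivalent to m / s^2 (e.g. m/s²).
The given unit 'kg/s²' reduces to kg / s^2. Of the listed options, that is the dimensionality of surface tension.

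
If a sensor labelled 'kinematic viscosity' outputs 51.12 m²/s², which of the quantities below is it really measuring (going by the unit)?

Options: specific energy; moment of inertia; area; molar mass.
specific energy

kinematic viscosity should have units dimensionally equivalent to m^2 / s (e.g. m²/s).
The given unit 'm²/s²' reduces to m^2 / s^2. Of the listed options, that is the dimensionality of specific energy.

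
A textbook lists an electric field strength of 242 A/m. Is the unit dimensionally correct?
No

electric field strength has SI base units: kg * m / (A * s^3)
A/m does NOT reduce to kg * m / (A * s^3); a valid unit for electric field strength would be e.g. V/m.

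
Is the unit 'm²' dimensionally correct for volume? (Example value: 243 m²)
No

volume has SI base units: m^3
m² does NOT reduce to m^3; a valid unit for volume would be e.g. m³.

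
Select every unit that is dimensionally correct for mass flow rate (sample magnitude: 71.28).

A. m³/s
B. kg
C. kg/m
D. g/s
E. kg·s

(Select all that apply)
D

mass flow rate has SI base units: kg / s

Checking each option against kg / s:
  A. m³/s: ✗ does not match
  B. kg: ✗ does not match
  C. kg/m: ✗ does not match
  D. g/s: ✓ matches
  E. kg·s: ✗ does not match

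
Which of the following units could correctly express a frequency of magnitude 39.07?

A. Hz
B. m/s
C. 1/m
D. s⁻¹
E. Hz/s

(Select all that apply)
A, D

frequency has SI base units: 1 / s

Checking each option against 1 / s:
  A. Hz: ✓ matches
  B. m/s: ✗ does not match
  C. 1/m: ✗ does not match
  D. s⁻¹: ✓ matches
  E. Hz/s: ✗ does not match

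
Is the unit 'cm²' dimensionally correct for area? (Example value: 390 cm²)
Yes

area has SI base units: m^2
cm² reduces to the same SI base units, so it is a valid unit for area.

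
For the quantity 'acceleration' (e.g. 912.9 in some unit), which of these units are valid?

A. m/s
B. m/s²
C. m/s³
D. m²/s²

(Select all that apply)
B

acceleration has SI base units: m / s^2

Checking each option against m / s^2:
  A. m/s: ✗ does not match
  B. m/s²: ✓ matches
  C. m/s³: ✗ does not match
  D. m²/s²: ✗ does not match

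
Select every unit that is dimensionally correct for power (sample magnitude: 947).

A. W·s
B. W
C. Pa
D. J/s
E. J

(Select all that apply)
B, D

power has SI base units: kg * m^2 / s^3

Checking each option against kg * m^2 / s^3:
  A. W·s: ✗ does not match
  B. W: ✓ matches
  C. Pa: ✗ does not match
  D. J/s: ✓ matches
  E. J: ✗ does not match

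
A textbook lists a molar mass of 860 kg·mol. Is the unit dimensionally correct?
No

molar mass has SI base units: kg / mol
kg·mol does NOT reduce to kg / mol; a valid unit for molar mass would be e.g. kg/mol.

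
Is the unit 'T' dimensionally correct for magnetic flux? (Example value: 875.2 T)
No

magnetic flux has SI base units: kg * m^2 / (A * s^2)
T does NOT reduce to kg * m^2 / (A * s^2); a valid unit for magnetic flux would be e.g. Wb.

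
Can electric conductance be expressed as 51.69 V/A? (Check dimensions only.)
No

electric conductance has SI base units: A^2 * s^3 / (kg * m^2)
V/A does NOT reduce to A^2 * s^3 / (kg * m^2); a valid unit for electric conductance would be e.g. S.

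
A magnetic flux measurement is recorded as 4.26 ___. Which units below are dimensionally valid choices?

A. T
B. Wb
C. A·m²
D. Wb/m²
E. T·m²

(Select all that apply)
B, E

magnetic flux has SI base units: kg * m^2 / (A * s^2)

Checking each option against kg * m^2 / (A * s^2):
  A. T: ✗ does not match
  B. Wb: ✓ matches
  C. A·m²: ✗ does not match
  D. Wb/m²: ✗ does not match
  E. T·m²: ✓ matches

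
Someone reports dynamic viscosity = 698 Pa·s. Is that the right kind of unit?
Yes

dynamic viscosity has SI base units: kg / (m * s)
Pa·s reduces to the same SI base units, so it is a valid unit for dynamic viscosity.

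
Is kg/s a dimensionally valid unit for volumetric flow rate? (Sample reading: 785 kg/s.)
No

volumetric flow rate has SI base units: m^3 / s
kg/s does NOT reduce to m^3 / s; a valid unit for volumetric flow rate would be e.g. m³/s.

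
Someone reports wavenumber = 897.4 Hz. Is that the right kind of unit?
No

wavenumber has SI base units: 1 / m
Hz does NOT reduce to 1 / m; a valid unit for wavenumber would be e.g. 1/m.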